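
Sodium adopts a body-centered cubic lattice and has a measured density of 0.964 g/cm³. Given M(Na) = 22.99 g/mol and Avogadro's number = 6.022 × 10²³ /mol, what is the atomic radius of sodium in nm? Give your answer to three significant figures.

For a BCC cell (Z = 2), a³ = Z·M/(N_A·ρ) = 2 × 22.99 / (6.022 × 10²³ × 0.9640) = 7.920 × 10^-23 cm³, so a = 4.295 × 10^-8 cm = 0.4295 nm.
Atoms touch along the body diagonal, so √3·a = 4r, so r = 0.4330 × a = 0.186 nm.

0.186 nm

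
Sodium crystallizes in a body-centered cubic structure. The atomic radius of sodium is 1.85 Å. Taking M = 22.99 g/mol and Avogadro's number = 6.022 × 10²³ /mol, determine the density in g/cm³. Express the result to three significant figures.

0.979 g/cm³

In a BCC lattice, atoms touch along the body diagonal, so √3·a = 4r, giving a = 4.272 Å = 4.272 × 10^-8 cm.
With Z = 2, ρ = Z·M/(N_A·a³) = 2 × 22.99 / (6.022 × 10²³ × 7.799 × 10^-23) = 0.9791 g/cm³.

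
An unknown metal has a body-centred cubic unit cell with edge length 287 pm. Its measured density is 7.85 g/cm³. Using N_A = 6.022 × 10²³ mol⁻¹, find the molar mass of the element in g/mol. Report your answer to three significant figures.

A BCC cell has Z = 2 atoms; a = 2.870 × 10^-8 cm.
M = ρ·N_A·a³/Z = 7.85 × 6.022 × 10²³ × 2.364 × 10^-23 / 2 = 55.9 g/mol.

55.9 g/mol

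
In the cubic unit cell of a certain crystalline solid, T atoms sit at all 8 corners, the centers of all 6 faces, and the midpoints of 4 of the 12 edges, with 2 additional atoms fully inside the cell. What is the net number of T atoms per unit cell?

Corner atoms are shared by 8 cells (1/8 each), face atoms by 2 (1/2 each), edge atoms by 4 (1/4 each), interior atoms are unshared.
Net atoms = 8 × 1/8 + 6 × 1/2 + 4 × 1/4 + 2 = 1 + 3 + 1 + 2 = 7.

7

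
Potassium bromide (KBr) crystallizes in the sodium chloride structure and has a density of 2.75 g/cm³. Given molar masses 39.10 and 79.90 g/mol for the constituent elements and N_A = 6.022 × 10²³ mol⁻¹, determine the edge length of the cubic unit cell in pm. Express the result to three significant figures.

660 pm

M(KBr) = 119.0 g/mol; Z = 4 formula units per cell.
a³ = Z·M/(N_A·ρ) = 4 × 119.0 / (6.022 × 10²³ × 2.75) = 2.874 × 10^-22 cm³, so a = 6.600 × 10^-8 cm = 660 pm.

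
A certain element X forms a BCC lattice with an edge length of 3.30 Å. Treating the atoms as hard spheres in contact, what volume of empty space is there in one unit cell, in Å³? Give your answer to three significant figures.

In a BCC lattice atoms touch along the body diagonal, so √3·a = 4r, so r = 0.4330a = 1.429 Å.
V_cell = a³ = 35.94 Å³; V_atoms = 2 × (4/3)πr³ = 24.44 Å³.
Empty space = 35.94 − 24.44 = 11.5 Å³.

11.5 Å³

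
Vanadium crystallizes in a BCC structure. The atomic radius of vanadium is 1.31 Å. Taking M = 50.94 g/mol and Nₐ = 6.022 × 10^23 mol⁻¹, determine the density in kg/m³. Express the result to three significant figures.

In a BCC lattice, atoms touch along the body diagonal, so √3·a = 4r, giving a = 3.025 Å = 3.025 × 10^-8 cm.
With Z = 2, ρ = Z·M/(N_A·a³) = 2 × 50.94 / (6.022 × 10²³ × 2.769 × 10^-23) = 6.110 g/cm³ = 6110 kg/m³.

6110 kg/m³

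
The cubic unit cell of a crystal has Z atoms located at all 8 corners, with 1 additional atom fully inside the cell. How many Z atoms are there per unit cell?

2

Corner atoms are shared by 8 cells (1/8 each), interior atoms are unshared.
Net atoms = 8 × 1/8 + 1 = 1 + 1 = 2.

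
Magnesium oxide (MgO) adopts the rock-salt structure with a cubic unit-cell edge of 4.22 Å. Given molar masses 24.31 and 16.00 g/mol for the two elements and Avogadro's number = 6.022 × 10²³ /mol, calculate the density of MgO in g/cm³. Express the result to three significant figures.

3.56 g/cm³

The rock-salt structure contains Z = 4 formula units per cell; M(MgO) = 24.31 + 16.00 = 40.31 g/mol.
a³ = (4.220 × 10^-8 cm)³ = 7.515 × 10^-23 cm³.
ρ = 4 × 40.31 / (6.022 × 10²³ × 7.515 × 10^-23) = 3.563 g/cm³.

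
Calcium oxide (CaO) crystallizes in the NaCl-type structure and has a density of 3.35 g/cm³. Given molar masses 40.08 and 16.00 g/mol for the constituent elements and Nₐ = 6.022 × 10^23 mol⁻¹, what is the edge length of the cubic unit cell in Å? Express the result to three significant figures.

4.81 Å

M(CaO) = 56.08 g/mol; Z = 4 formula units per cell.
a³ = Z·M/(N_A·ρ) = 4 × 56.08 / (6.022 × 10²³ × 3.35) = 1.112 × 10^-22 cm³, so a = 4.809 × 10^-8 cm = 4.81 Å.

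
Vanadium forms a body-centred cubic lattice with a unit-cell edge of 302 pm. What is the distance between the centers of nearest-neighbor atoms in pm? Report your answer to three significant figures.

In a BCC structure, atoms touch along the body diagonal, so √3·a = 4r; the nearest-neighbor distance equals 2r = 0.8660·a.
d = 0.8660 × 302 = 262 pm.

262 pm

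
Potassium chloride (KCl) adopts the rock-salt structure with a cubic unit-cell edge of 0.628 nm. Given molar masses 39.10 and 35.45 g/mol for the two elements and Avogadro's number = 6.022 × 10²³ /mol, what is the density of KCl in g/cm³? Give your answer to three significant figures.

The rock-salt structure contains Z = 4 formula units per cell; M(KCl) = 39.10 + 35.45 = 74.55 g/mol.
a³ = (6.280 × 10^-8 cm)³ = 2.477 × 10^-22 cm³.
ρ = 4 × 74.55 / (6.022 × 10²³ × 2.477 × 10^-22) = 1.999 g/cm³.

2.00 g/cm³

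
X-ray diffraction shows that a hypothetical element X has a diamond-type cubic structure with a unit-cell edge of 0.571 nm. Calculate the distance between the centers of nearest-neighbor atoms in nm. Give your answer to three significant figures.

In a diamond cubic structure, nearest neighbors lie along the body diagonal with √3·a = 8r; the nearest-neighbor distance equals 2r = 0.4330·a.
d = 0.4330 × 0.571 = 0.247 nm.

0.247 nm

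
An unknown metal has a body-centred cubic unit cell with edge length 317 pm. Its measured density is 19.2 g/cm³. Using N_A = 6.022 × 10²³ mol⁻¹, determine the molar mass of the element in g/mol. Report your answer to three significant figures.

184 g/mol

A BCC cell has Z = 2 atoms; a = 3.170 × 10^-8 cm.
M = ρ·N_A·a³/Z = 19.2 × 6.022 × 10²³ × 3.186 × 10^-23 / 2 = 184 g/mol.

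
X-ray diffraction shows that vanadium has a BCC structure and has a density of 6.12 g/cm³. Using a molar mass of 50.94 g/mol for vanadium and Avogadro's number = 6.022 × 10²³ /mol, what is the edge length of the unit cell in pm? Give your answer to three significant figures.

With Z = 2 atoms per BCC cell, a³ = Z·M/(N_A·ρ) = 2 × 50.94 / (6.022 × 10²³ × 6.120 g/cm³) = 2.764 × 10^-23 cm³.
a = (2.764 × 10^-23)^(1/3) = 3.024 × 10^-8 cm = 302 pm.

302 pm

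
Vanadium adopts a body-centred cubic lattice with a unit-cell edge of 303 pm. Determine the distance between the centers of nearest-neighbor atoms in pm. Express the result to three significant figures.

262 pm

In a BCC structure, atoms touch along the body diagonal, so √3·a = 4r; the nearest-neighbor distance equals 2r = 0.8660·a.
d = 0.8660 × 303 = 262 pm.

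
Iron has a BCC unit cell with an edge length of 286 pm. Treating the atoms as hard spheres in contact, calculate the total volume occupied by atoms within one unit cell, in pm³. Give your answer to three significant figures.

In a BCC lattice atoms touch along the body diagonal, so √3·a = 4r, so r = 0.4330a = 123.8 pm.
V_atoms = Z × (4/3)πr³ = 2 × (4/3)π × (123.8)³ = 1.59 × 10^7 pm³.

1.59 × 10^7 pm³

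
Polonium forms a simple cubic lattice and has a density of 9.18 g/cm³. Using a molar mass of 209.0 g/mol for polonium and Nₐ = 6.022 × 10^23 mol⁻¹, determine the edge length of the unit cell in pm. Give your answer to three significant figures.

With Z = 1 atom per simple cubic cell, a³ = Z·M/(N_A·ρ) = 1 × 209.0 / (6.022 × 10²³ × 9.180 g/cm³) = 3.781 × 10^-23 cm³.
a = (3.781 × 10^-23)^(1/3) = 3.356 × 10^-8 cm = 336 pm.

336 pm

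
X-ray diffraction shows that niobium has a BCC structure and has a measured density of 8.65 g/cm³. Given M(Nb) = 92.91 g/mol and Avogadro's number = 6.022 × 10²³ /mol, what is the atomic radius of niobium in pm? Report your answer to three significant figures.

143 pm

For a BCC cell (Z = 2), a³ = Z·M/(N_A·ρ) = 2 × 92.91 / (6.022 × 10²³ × 8.650) = 3.567 × 10^-23 cm³, so a = 3.292 × 10^-8 cm = 329.2 pm.
Atoms touch along the body diagonal, so √3·a = 4r, so r = 0.4330 × a = 143 pm.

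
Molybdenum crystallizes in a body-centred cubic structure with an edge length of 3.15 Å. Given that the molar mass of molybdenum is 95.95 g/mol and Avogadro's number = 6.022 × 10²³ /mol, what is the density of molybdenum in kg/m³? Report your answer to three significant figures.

A BCC unit cell contains Z = 2 atoms.
Cell volume: a³ = (3.15 Å)³ = (3.150 × 10^-8 cm)³ = 3.126 × 10^-23 cm³.
ρ = Z·M/(N_A·a³) = 2 × 95.95 / (6.022 × 10²³ × 3.126 × 10^-23) = 10.20 g/cm³ = 10200 kg/m³.

10200 kg/m³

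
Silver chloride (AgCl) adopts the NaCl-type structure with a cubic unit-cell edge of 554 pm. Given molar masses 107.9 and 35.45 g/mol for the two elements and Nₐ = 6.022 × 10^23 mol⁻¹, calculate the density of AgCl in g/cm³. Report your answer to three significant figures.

5.60 g/cm³

The NaCl-type structure contains Z = 4 formula units per cell; M(AgCl) = 107.9 + 35.45 = 143.35 g/mol.
a³ = (5.540 × 10^-8 cm)³ = 1.700 × 10^-22 cm³.
ρ = 4 × 143.35 / (6.022 × 10²³ × 1.700 × 10^-22) = 5.600 g/cm³.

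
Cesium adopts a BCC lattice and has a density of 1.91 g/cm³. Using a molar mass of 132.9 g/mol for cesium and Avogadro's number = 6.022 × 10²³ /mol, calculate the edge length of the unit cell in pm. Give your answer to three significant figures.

614 pm

With Z = 2 atoms per BCC cell, a³ = Z·M/(N_A·ρ) = 2 × 132.9 / (6.022 × 10²³ × 1.910 g/cm³) = 2.311 × 10^-22 cm³.
a = (2.311 × 10^-22)^(1/3) = 6.137 × 10^-8 cm = 614 pm.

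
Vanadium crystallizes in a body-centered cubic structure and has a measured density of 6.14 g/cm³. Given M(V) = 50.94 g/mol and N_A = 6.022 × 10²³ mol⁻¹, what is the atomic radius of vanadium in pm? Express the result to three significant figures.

131 pm

For a BCC cell (Z = 2), a³ = Z·M/(N_A·ρ) = 2 × 50.94 / (6.022 × 10²³ × 6.140) = 2.755 × 10^-23 cm³, so a = 3.020 × 10^-8 cm = 302.0 pm.
Atoms touch along the body diagonal, so √3·a = 4r, so r = 0.4330 × a = 131 pm.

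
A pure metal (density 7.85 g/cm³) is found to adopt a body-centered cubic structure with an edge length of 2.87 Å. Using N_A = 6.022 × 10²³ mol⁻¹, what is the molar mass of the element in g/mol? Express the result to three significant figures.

A BCC cell has Z = 2 atoms; a = 2.870 × 10^-8 cm.
M = ρ·N_A·a³/Z = 7.85 × 6.022 × 10²³ × 2.364 × 10^-23 / 2 = 55.9 g/mol.

55.9 g/mol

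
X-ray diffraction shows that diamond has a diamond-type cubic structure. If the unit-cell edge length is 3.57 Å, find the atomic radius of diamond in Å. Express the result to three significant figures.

0.773 Å

In a diamond cubic lattice, nearest neighbors lie along the body diagonal with √3·a = 8r.
r = √3·a/8 = 1.7321 × 3.57 / 8 = 0.773 Å.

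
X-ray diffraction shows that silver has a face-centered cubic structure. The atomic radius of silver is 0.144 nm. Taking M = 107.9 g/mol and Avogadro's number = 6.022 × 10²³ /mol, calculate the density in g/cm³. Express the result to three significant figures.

10.6 g/cm³

In an FCC lattice, atoms touch along the face diagonal, so √2·a = 4r, giving a = 0.4073 nm = 4.073 × 10^-8 cm.
With Z = 4, ρ = Z·M/(N_A·a³) = 4 × 107.9 / (6.022 × 10²³ × 6.757 × 10^-23) = 10.61 g/cm³.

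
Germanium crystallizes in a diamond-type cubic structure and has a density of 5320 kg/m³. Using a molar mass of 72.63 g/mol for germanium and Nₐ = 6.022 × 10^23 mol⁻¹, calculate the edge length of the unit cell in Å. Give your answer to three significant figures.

5.66 Å

With Z = 8 atoms per diamond cubic cell, a³ = Z·M/(N_A·ρ) = 8 × 72.63 / (6.022 × 10²³ × 5.320 g/cm³) = 1.814 × 10^-22 cm³.
a = (1.814 × 10^-22)^(1/3) = 5.660 × 10^-8 cm = 5.66 Å.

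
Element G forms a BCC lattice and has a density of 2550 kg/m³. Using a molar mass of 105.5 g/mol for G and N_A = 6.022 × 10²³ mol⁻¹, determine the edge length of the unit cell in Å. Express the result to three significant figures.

5.16 Å

With Z = 2 atoms per BCC cell, a³ = Z·M/(N_A·ρ) = 2 × 105.5 / (6.022 × 10²³ × 2.550 g/cm³) = 1.374 × 10^-22 cm³.
a = (1.374 × 10^-22)^(1/3) = 5.160 × 10^-8 cm = 5.16 Å.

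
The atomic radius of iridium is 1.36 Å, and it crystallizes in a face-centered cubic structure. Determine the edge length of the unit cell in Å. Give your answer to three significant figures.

In an FCC lattice, atoms touch along the face diagonal, so √2·a = 4r.
a = 4r/√2 = 4 × 1.36 / 1.4142 = 3.85 Å.

3.85 Å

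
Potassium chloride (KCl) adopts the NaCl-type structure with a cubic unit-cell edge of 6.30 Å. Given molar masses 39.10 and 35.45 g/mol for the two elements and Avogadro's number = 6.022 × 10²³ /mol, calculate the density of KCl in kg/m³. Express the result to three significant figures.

1980 kg/m³

The NaCl-type structure contains Z = 4 formula units per cell; M(KCl) = 39.10 + 35.45 = 74.55 g/mol.
a³ = (6.300 × 10^-8 cm)³ = 2.500 × 10^-22 cm³.
ρ = 4 × 74.55 / (6.022 × 10²³ × 2.500 × 10^-22) = 1.980 g/cm³ = 1980 kg/m³.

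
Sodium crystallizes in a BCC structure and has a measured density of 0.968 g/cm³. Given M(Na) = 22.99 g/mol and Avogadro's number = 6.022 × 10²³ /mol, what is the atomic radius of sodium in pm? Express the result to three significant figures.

For a BCC cell (Z = 2), a³ = Z·M/(N_A·ρ) = 2 × 22.99 / (6.022 × 10²³ × 0.9680) = 7.888 × 10^-23 cm³, so a = 4.289 × 10^-8 cm = 428.9 pm.
Atoms touch along the body diagonal, so √3·a = 4r, so r = 0.4330 × a = 186 pm.

186 pm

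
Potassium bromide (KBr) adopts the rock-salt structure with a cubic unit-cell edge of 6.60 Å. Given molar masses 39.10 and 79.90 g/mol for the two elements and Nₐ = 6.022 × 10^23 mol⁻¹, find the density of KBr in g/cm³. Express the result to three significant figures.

2.75 g/cm³

The rock-salt structure contains Z = 4 formula units per cell; M(KBr) = 39.10 + 79.90 = 119.0 g/mol.
a³ = (6.600 × 10^-8 cm)³ = 2.875 × 10^-22 cm³.
ρ = 4 × 119.0 / (6.022 × 10²³ × 2.875 × 10^-22) = 2.749 g/cm³.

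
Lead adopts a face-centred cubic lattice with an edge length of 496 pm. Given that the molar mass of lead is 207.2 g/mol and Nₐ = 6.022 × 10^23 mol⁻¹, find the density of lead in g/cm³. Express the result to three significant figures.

An FCC unit cell contains Z = 4 atoms.
Cell volume: a³ = (496 pm)³ = (4.960 × 10^-8 cm)³ = 1.220 × 10^-22 cm³.
ρ = Z·M/(N_A·a³) = 4 × 207.2 / (6.022 × 10²³ × 1.220 × 10^-22) = 11.28 g/cm³.

11.3 g/cm³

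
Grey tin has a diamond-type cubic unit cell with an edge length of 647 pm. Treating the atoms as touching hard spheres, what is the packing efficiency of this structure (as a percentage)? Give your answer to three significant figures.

In a diamond cubic lattice nearest neighbors lie along the body diagonal with √3·a = 8r, so r = 0.2165a = 140.1 pm.
Packing fraction = Z·(4/3)πr³ / a³ = 8 × (4/3)π × (140.1)³ / (647)³ = 0.3401 = 34.0%.

34.0%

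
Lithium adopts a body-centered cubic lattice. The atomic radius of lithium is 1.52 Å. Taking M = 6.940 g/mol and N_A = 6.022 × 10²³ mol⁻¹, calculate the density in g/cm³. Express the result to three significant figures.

0.533 g/cm³

In a BCC lattice, atoms touch along the body diagonal, so √3·a = 4r, giving a = 3.510 Å = 3.510 × 10^-8 cm.
With Z = 2, ρ = Z·M/(N_A·a³) = 2 × 6.940 / (6.022 × 10²³ × 4.325 × 10^-23) = 0.5329 g/cm³.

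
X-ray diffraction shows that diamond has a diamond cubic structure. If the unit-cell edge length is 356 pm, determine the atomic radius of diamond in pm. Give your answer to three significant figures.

In a diamond cubic lattice, nearest neighbors lie along the body diagonal with √3·a = 8r.
r = √3·a/8 = 1.7321 × 356 / 8 = 77.1 pm.

77.1 pm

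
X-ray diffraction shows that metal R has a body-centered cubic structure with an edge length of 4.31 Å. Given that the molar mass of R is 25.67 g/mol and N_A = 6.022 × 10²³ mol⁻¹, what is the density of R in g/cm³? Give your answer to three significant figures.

1.06 g/cm³

A BCC unit cell contains Z = 2 atoms.
Cell volume: a³ = (4.31 Å)³ = (4.310 × 10^-8 cm)³ = 8.006 × 10^-23 cm³.
ρ = Z·M/(N_A·a³) = 2 × 25.67 / (6.022 × 10²³ × 8.006 × 10^-23) = 1.065 g/cm³.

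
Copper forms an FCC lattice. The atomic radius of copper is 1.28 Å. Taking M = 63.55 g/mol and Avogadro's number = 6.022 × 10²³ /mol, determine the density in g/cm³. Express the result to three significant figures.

In an FCC lattice, atoms touch along the face diagonal, so √2·a = 4r, giving a = 3.620 Å = 3.620 × 10^-8 cm.
With Z = 4, ρ = Z·M/(N_A·a³) = 4 × 63.55 / (6.022 × 10²³ × 4.745 × 10^-23) = 8.895 g/cm³.

8.90 g/cm³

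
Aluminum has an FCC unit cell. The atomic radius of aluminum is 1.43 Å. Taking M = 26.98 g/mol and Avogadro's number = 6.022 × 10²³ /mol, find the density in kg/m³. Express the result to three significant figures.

In an FCC lattice, atoms touch along the face diagonal, so √2·a = 4r, giving a = 4.045 Å = 4.045 × 10^-8 cm.
With Z = 4, ρ = Z·M/(N_A·a³) = 4 × 26.98 / (6.022 × 10²³ × 6.617 × 10^-23) = 2.708 g/cm³ = 2710 kg/m³.

2710 kg/m³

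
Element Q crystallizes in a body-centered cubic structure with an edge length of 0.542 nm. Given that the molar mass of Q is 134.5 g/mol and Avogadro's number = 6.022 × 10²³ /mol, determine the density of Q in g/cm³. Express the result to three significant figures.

A BCC unit cell contains Z = 2 atoms.
Cell volume: a³ = (0.542 nm)³ = (5.420 × 10^-8 cm)³ = 1.592 × 10^-22 cm³.
ρ = Z·M/(N_A·a³) = 2 × 134.5 / (6.022 × 10²³ × 1.592 × 10^-22) = 2.806 g/cm³.

2.81 g/cm³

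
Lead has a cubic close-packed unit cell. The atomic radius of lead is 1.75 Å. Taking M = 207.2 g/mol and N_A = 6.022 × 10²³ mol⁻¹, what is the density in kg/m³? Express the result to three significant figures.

11300 kg/m³

In an FCC lattice, atoms touch along the face diagonal, so √2·a = 4r, giving a = 4.950 Å = 4.950 × 10^-8 cm.
With Z = 4, ρ = Z·M/(N_A·a³) = 4 × 207.2 / (6.022 × 10²³ × 1.213 × 10^-22) = 11.35 g/cm³ = 11300 kg/m³.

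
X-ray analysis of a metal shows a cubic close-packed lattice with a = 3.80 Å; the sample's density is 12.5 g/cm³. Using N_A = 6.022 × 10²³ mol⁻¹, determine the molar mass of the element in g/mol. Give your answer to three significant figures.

An FCC cell has Z = 4 atoms; a = 3.800 × 10^-8 cm.
M = ρ·N_A·a³/Z = 12.5 × 6.022 × 10²³ × 5.487 × 10^-23 / 4 = 103 g/mol.

103 g/mol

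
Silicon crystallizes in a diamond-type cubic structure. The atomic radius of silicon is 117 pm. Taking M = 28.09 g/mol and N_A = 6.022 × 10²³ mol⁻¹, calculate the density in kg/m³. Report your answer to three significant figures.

2360 kg/m³

In a diamond cubic lattice, nearest neighbors lie along the body diagonal with √3·a = 8r, giving a = 540.4 pm = 5.404 × 10^-8 cm.
With Z = 8, ρ = Z·M/(N_A·a³) = 8 × 28.09 / (6.022 × 10²³ × 1.578 × 10^-22) = 2.365 g/cm³ = 2360 kg/m³.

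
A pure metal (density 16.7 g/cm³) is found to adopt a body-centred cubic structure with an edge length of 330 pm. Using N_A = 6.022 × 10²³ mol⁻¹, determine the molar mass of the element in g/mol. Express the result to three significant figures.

A BCC cell has Z = 2 atoms; a = 3.300 × 10^-8 cm.
M = ρ·N_A·a³/Z = 16.7 × 6.022 × 10²³ × 3.594 × 10^-23 / 2 = 181 g/mol.

181 g/mol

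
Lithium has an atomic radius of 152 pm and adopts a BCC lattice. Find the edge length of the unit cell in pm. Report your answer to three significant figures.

351 pm

In a BCC lattice, atoms touch along the body diagonal, so √3·a = 4r.
a = 4r/√3 = 4 × 152 / 1.7321 = 351 pm.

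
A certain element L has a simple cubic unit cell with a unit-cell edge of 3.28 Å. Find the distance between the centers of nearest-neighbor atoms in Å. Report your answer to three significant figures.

3.28 Å

In a simple cubic structure, atoms touch along the cell edge, so a = 2r; the nearest-neighbor distance equals 2r = 1.000·a.
d = 1.000 × 3.28 = 3.28 Å.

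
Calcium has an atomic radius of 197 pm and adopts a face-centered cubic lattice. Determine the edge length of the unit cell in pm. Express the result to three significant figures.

In an FCC lattice, atoms touch along the face diagonal, so √2·a = 4r.
a = 4r/√2 = 4 × 197 / 1.4142 = 557 pm.

557 pm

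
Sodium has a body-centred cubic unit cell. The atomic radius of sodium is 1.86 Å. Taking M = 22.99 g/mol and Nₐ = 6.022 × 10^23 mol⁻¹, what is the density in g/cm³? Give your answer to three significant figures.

In a BCC lattice, atoms touch along the body diagonal, so √3·a = 4r, giving a = 4.295 Å = 4.295 × 10^-8 cm.
With Z = 2, ρ = Z·M/(N_A·a³) = 2 × 22.99 / (6.022 × 10²³ × 7.926 × 10^-23) = 0.9634 g/cm³.

0.963 g/cm³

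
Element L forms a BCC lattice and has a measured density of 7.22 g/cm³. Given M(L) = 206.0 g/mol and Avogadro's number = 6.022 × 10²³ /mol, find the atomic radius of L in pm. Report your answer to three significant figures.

For a BCC cell (Z = 2), a³ = Z·M/(N_A·ρ) = 2 × 206.0 / (6.022 × 10²³ × 7.220) = 9.476 × 10^-23 cm³, so a = 4.559 × 10^-8 cm = 455.9 pm.
Atoms touch along the body diagonal, so √3·a = 4r, so r = 0.4330 × a = 197 pm.

197 pm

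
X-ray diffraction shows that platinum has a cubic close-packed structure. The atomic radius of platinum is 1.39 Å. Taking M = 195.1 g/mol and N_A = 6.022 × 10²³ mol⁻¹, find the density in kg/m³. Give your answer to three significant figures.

21300 kg/m³

In an FCC lattice, atoms touch along the face diagonal, so √2·a = 4r, giving a = 3.932 Å = 3.932 × 10^-8 cm.
With Z = 4, ρ = Z·M/(N_A·a³) = 4 × 195.1 / (6.022 × 10²³ × 6.077 × 10^-23) = 21.33 g/cm³ = 21300 kg/m³.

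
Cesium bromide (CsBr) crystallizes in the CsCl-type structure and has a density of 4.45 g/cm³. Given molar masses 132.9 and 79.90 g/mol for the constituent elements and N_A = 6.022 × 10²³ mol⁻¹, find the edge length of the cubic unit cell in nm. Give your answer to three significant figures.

M(CsBr) = 212.8 g/mol; Z = 1 formula unit per cell.
a³ = Z·M/(N_A·ρ) = 1 × 212.8 / (6.022 × 10²³ × 4.45) = 7.941 × 10^-23 cm³, so a = 4.298 × 10^-8 cm = 0.430 nm.

0.430 nm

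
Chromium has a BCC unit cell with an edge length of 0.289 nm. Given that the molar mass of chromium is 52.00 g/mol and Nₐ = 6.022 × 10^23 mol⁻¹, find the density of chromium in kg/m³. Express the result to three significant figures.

A BCC unit cell contains Z = 2 atoms.
Cell volume: a³ = (0.289 nm)³ = (2.890 × 10^-8 cm)³ = 2.414 × 10^-23 cm³.
ρ = Z·M/(N_A·a³) = 2 × 52.00 / (6.022 × 10²³ × 2.414 × 10^-23) = 7.155 g/cm³ = 7150 kg/m³.

7150 kg/m³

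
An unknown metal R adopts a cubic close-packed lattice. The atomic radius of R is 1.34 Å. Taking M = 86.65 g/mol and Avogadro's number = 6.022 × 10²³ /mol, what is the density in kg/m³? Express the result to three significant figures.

10600 kg/m³

In an FCC lattice, atoms touch along the face diagonal, so √2·a = 4r, giving a = 3.790 Å = 3.790 × 10^-8 cm.
With Z = 4, ρ = Z·M/(N_A·a³) = 4 × 86.65 / (6.022 × 10²³ × 5.444 × 10^-23) = 10.57 g/cm³ = 10600 kg/m³.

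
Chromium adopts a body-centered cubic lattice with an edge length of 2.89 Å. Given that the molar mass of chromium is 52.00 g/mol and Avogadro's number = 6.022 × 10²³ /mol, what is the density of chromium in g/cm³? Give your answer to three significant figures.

A BCC unit cell contains Z = 2 atoms.
Cell volume: a³ = (2.89 Å)³ = (2.890 × 10^-8 cm)³ = 2.414 × 10^-23 cm³.
ρ = Z·M/(N_A·a³) = 2 × 52.00 / (6.022 × 10²³ × 2.414 × 10^-23) = 7.155 g/cm³.

7.15 g/cm³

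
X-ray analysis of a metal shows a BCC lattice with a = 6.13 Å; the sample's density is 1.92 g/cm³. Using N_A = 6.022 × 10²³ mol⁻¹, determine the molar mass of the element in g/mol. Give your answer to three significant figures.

133 g/mol

A BCC cell has Z = 2 atoms; a = 6.130 × 10^-8 cm.
M = ρ·N_A·a³/Z = 1.92 × 6.022 × 10²³ × 2.303 × 10^-22 / 2 = 133 g/mol.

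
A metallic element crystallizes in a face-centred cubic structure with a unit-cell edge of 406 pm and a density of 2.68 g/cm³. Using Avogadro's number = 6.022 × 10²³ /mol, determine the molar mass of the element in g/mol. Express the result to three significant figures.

27.0 g/mol

An FCC cell has Z = 4 atoms; a = 4.060 × 10^-8 cm.
M = ρ·N_A·a³/Z = 2.68 × 6.022 × 10²³ × 6.692 × 10^-23 / 4 = 27.0 g/mol.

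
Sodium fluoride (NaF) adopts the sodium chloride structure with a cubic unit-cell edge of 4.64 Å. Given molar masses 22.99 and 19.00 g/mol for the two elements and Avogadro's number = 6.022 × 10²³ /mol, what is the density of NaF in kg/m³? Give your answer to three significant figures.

2790 kg/m³

The sodium chloride structure contains Z = 4 formula units per cell; M(NaF) = 22.99 + 19.00 = 41.99 g/mol.
a³ = (4.640 × 10^-8 cm)³ = 9.990 × 10^-23 cm³.
ρ = 4 × 41.99 / (6.022 × 10²³ × 9.990 × 10^-23) = 2.792 g/cm³ = 2790 kg/m³.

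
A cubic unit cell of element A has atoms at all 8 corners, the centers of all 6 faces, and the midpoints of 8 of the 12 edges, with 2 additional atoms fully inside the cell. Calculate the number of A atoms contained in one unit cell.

8

Corner atoms are shared by 8 cells (1/8 each), face atoms by 2 (1/2 each), edge atoms by 4 (1/4 each), interior atoms are unshared.
Net atoms = 8 × 1/8 + 6 × 1/2 + 8 × 1/4 + 2 = 1 + 3 + 2 + 2 = 8.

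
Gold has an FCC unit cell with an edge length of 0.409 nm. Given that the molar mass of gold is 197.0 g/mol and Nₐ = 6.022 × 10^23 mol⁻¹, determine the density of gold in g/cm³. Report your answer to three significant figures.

An FCC unit cell contains Z = 4 atoms.
Cell volume: a³ = (0.409 nm)³ = (4.090 × 10^-8 cm)³ = 6.842 × 10^-23 cm³.
ρ = Z·M/(N_A·a³) = 4 × 197.0 / (6.022 × 10²³ × 6.842 × 10^-23) = 19.13 g/cm³.

19.1 g/cm³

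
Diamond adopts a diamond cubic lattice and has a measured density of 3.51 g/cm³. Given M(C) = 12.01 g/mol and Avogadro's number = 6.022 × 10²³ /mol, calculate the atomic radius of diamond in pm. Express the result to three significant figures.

For a diamond cubic cell (Z = 8), a³ = Z·M/(N_A·ρ) = 8 × 12.01 / (6.022 × 10²³ × 3.510) = 4.546 × 10^-23 cm³, so a = 3.569 × 10^-8 cm = 356.9 pm.
Nearest neighbors lie along the body diagonal with √3·a = 8r, so r = 0.2165 × a = 77.3 pm.

77.3 pm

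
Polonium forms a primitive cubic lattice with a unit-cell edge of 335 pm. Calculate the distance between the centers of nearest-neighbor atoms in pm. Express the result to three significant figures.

335 pm

In a simple cubic structure, atoms touch along the cell edge, so a = 2r; the nearest-neighbor distance equals 2r = 1.000·a.
d = 1.000 × 335 = 335 pm.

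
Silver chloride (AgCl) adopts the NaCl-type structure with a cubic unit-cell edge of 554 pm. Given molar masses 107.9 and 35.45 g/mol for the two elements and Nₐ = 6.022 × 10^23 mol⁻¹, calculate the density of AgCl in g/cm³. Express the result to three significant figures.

5.60 g/cm³

The NaCl-type structure contains Z = 4 formula units per cell; M(AgCl) = 107.9 + 35.45 = 143.35 g/mol.
a³ = (5.540 × 10^-8 cm)³ = 1.700 × 10^-22 cm³.
ρ = 4 × 143.35 / (6.022 × 10²³ × 1.700 × 10^-22) = 5.600 g/cm³.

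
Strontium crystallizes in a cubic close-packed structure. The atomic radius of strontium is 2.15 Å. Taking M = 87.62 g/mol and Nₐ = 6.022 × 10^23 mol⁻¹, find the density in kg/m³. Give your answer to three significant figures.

In an FCC lattice, atoms touch along the face diagonal, so √2·a = 4r, giving a = 6.081 Å = 6.081 × 10^-8 cm.
With Z = 4, ρ = Z·M/(N_A·a³) = 4 × 87.62 / (6.022 × 10²³ × 2.249 × 10^-22) = 2.588 g/cm³ = 2590 kg/m³.

2590 kg/m³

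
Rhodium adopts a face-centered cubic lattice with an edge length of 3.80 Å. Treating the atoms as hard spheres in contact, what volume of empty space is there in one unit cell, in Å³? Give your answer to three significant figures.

In an FCC lattice atoms touch along the face diagonal, so √2·a = 4r, so r = 0.3536a = 1.344 Å.
V_cell = a³ = 54.87 Å³; V_atoms = 4 × (4/3)πr³ = 40.63 Å³.
Empty space = 54.87 − 40.63 = 14.2 Å³.

14.2 Å³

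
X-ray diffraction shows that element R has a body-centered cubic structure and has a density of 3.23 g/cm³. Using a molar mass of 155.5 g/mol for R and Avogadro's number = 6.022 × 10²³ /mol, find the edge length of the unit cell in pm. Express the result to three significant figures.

With Z = 2 atoms per BCC cell, a³ = Z·M/(N_A·ρ) = 2 × 155.5 / (6.022 × 10²³ × 3.230 g/cm³) = 1.599 × 10^-22 cm³.
a = (1.599 × 10^-22)^(1/3) = 5.428 × 10^-8 cm = 543 pm.

543 pm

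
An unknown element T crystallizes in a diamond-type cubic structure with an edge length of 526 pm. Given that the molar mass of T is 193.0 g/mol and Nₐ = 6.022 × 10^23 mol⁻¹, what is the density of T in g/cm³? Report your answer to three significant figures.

17.6 g/cm³

A diamond cubic unit cell contains Z = 8 atoms.
Cell volume: a³ = (526 pm)³ = (5.260 × 10^-8 cm)³ = 1.455 × 10^-22 cm³.
ρ = Z·M/(N_A·a³) = 8 × 193.0 / (6.022 × 10²³ × 1.455 × 10^-22) = 17.62 g/cm³.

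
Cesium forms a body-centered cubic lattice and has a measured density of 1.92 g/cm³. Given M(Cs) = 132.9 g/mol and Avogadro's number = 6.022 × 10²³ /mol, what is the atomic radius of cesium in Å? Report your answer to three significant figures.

2.65 Å

For a BCC cell (Z = 2), a³ = Z·M/(N_A·ρ) = 2 × 132.9 / (6.022 × 10²³ × 1.920) = 2.299 × 10^-22 cm³, so a = 6.126 × 10^-8 cm = 6.126 Å.
Atoms touch along the body diagonal, so √3·a = 4r, so r = 0.4330 × a = 2.65 Å.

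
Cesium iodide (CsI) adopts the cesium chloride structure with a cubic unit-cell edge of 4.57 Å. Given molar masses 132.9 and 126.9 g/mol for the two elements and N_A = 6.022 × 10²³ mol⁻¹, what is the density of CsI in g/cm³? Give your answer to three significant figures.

4.52 g/cm³

The cesium chloride structure contains Z = 1 formula unit per cell; M(CsI) = 132.9 + 126.9 = 259.8 g/mol.
a³ = (4.570 × 10^-8 cm)³ = 9.544 × 10^-23 cm³.
ρ = 1 × 259.8 / (6.022 × 10²³ × 9.544 × 10^-23) = 4.520 g/cm³.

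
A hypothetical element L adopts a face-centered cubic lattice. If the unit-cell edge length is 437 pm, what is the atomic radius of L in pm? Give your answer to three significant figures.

155 pm

In an FCC lattice, atoms touch along the face diagonal, so √2·a = 4r.
r = √2·a/4 = 1.4142 × 437 / 4 = 155 pm.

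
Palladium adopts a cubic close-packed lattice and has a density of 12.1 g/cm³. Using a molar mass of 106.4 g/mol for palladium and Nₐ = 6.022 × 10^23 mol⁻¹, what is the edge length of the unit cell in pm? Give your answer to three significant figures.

With Z = 4 atoms per FCC cell, a³ = Z·M/(N_A·ρ) = 4 × 106.4 / (6.022 × 10²³ × 12.10 g/cm³) = 5.841 × 10^-23 cm³.
a = (5.841 × 10^-23)^(1/3) = 3.880 × 10^-8 cm = 388 pm.

388 pm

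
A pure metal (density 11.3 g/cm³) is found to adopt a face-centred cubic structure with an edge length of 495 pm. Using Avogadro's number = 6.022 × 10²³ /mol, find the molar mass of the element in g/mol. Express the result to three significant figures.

An FCC cell has Z = 4 atoms; a = 4.950 × 10^-8 cm.
M = ρ·N_A·a³/Z = 11.3 × 6.022 × 10²³ × 1.213 × 10^-22 / 4 = 206 g/mol.

206 g/mol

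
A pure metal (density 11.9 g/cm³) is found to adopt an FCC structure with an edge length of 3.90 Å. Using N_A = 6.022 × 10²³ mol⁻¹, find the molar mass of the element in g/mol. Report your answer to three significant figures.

106 g/mol

An FCC cell has Z = 4 atoms; a = 3.900 × 10^-8 cm.
M = ρ·N_A·a³/Z = 11.9 × 6.022 × 10²³ × 5.932 × 10^-23 / 4 = 106 g/mol.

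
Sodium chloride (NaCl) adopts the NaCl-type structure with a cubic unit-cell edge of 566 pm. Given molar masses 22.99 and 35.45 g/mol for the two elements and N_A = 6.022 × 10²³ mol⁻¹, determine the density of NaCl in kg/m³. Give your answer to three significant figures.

The NaCl-type structure contains Z = 4 formula units per cell; M(NaCl) = 22.99 + 35.45 = 58.44 g/mol.
a³ = (5.660 × 10^-8 cm)³ = 1.813 × 10^-22 cm³.
ρ = 4 × 58.44 / (6.022 × 10²³ × 1.813 × 10^-22) = 2.141 g/cm³ = 2140 kg/m³.

2140 kg/m³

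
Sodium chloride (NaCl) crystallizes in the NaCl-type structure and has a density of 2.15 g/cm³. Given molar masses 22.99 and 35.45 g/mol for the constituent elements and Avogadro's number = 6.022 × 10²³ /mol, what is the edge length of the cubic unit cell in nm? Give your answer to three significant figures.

M(NaCl) = 58.44 g/mol; Z = 4 formula units per cell.
a³ = Z·M/(N_A·ρ) = 4 × 58.44 / (6.022 × 10²³ × 2.15) = 1.805 × 10^-22 cm³, so a = 5.652 × 10^-8 cm = 0.565 nm.

0.565 nm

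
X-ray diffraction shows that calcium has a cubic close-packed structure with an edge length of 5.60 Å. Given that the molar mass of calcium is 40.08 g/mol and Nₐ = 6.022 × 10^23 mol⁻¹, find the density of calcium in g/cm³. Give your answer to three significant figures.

1.52 g/cm³

An FCC unit cell contains Z = 4 atoms.
Cell volume: a³ = (5.60 Å)³ = (5.600 × 10^-8 cm)³ = 1.756 × 10^-22 cm³.
ρ = Z·M/(N_A·a³) = 4 × 40.08 / (6.022 × 10²³ × 1.756 × 10^-22) = 1.516 g/cm³.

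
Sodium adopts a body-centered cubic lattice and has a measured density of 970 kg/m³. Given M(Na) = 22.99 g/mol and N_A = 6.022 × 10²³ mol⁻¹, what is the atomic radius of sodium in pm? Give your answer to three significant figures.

For a BCC cell (Z = 2), a³ = Z·M/(N_A·ρ) = 2 × 22.99 / (6.022 × 10²³ × 0.9700) = 7.871 × 10^-23 cm³, so a = 4.286 × 10^-8 cm = 428.6 pm.
Atoms touch along the body diagonal, so √3·a = 4r, so r = 0.4330 × a = 186 pm.

186 pm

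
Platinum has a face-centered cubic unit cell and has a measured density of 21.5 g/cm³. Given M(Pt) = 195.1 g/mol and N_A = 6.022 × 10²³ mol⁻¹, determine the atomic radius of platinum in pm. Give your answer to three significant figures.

For an FCC cell (Z = 4), a³ = Z·M/(N_A·ρ) = 4 × 195.1 / (6.022 × 10²³ × 21.50) = 6.028 × 10^-23 cm³, so a = 3.921 × 10^-8 cm = 392.1 pm.
Atoms touch along the face diagonal, so √2·a = 4r, so r = 0.3536 × a = 139 pm.

139 pm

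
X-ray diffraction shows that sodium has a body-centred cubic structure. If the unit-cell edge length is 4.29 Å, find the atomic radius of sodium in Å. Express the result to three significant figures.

In a BCC lattice, atoms touch along the body diagonal, so √3·a = 4r.
r = √3·a/4 = 1.7321 × 4.29 / 4 = 1.86 Å.

1.86 Å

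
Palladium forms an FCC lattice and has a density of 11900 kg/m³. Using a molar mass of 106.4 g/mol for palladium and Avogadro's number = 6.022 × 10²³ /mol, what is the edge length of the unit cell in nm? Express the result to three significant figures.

0.390 nm

With Z = 4 atoms per FCC cell, a³ = Z·M/(N_A·ρ) = 4 × 106.4 / (6.022 × 10²³ × 11.90 g/cm³) = 5.939 × 10^-23 cm³.
a = (5.939 × 10^-23)^(1/3) = 3.902 × 10^-8 cm = 0.390 nm.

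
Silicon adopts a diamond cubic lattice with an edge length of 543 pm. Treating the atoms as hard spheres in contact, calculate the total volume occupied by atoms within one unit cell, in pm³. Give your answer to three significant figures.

In a diamond cubic lattice nearest neighbors lie along the body diagonal with √3·a = 8r, so r = 0.2165a = 117.6 pm.
V_atoms = Z × (4/3)πr³ = 8 × (4/3)π × (117.6)³ = 5.44 × 10^7 pm³.

5.44 × 10^7 pm³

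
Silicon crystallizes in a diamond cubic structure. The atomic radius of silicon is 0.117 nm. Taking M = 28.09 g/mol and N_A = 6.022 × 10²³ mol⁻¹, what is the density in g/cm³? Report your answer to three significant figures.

In a diamond cubic lattice, nearest neighbors lie along the body diagonal with √3·a = 8r, giving a = 0.5404 nm = 5.404 × 10^-8 cm.
With Z = 8, ρ = Z·M/(N_A·a³) = 8 × 28.09 / (6.022 × 10²³ × 1.578 × 10^-22) = 2.365 g/cm³.

2.36 g/cm³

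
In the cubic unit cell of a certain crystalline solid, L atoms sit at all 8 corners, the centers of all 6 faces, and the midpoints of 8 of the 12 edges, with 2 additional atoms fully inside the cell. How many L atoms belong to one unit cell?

8

Corner atoms are shared by 8 cells (1/8 each), face atoms by 2 (1/2 each), edge atoms by 4 (1/4 each), interior atoms are unshared.
Net atoms = 8 × 1/8 + 6 × 1/2 + 8 × 1/4 + 2 = 1 + 3 + 2 + 2 = 8.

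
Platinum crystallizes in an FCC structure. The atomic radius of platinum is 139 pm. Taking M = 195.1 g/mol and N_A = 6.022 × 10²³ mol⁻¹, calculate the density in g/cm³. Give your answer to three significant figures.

21.3 g/cm³

In an FCC lattice, atoms touch along the face diagonal, so √2·a = 4r, giving a = 393.2 pm = 3.932 × 10^-8 cm.
With Z = 4, ρ = Z·M/(N_A·a³) = 4 × 195.1 / (6.022 × 10²³ × 6.077 × 10^-23) = 21.33 g/cm³.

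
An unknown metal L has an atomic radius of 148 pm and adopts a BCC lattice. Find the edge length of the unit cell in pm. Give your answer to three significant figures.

In a BCC lattice, atoms touch along the body diagonal, so √3·a = 4r.
a = 4r/√3 = 4 × 148 / 1.7321 = 342 pm.

342 pm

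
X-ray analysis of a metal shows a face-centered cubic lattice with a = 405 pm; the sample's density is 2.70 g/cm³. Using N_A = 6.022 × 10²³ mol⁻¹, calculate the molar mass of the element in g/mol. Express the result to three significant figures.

An FCC cell has Z = 4 atoms; a = 4.050 × 10^-8 cm.
M = ρ·N_A·a³/Z = 2.70 × 6.022 × 10²³ × 6.643 × 10^-23 / 4 = 27.0 g/mol.

27.0 g/mol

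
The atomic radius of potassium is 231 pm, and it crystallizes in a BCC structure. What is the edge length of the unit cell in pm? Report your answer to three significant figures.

533 pm

In a BCC lattice, atoms touch along the body diagonal, so √3·a = 4r.
a = 4r/√3 = 4 × 231 / 1.7321 = 533 pm.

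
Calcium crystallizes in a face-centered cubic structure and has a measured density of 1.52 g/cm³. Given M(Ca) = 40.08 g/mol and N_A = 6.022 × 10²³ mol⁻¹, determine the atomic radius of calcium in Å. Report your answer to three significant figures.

1.98 Å

For an FCC cell (Z = 4), a³ = Z·M/(N_A·ρ) = 4 × 40.08 / (6.022 × 10²³ × 1.520) = 1.751 × 10^-22 cm³, so a = 5.595 × 10^-8 cm = 5.595 Å.
Atoms touch along the face diagonal, so √2·a = 4r, so r = 0.3536 × a = 1.98 Å.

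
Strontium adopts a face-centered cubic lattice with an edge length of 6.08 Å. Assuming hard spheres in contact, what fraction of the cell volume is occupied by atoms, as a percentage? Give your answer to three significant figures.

74.0%

In an FCC lattice atoms touch along the face diagonal, so √2·a = 4r, so r = 0.3536a = 2.150 Å.
Packing fraction = Z·(4/3)πr³ / a³ = 4 × (4/3)π × (2.150)³ / (6.08)³ = 0.7405 = 74.0%.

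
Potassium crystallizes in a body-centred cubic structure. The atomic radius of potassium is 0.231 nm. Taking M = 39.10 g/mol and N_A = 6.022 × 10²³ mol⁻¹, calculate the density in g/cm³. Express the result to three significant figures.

In a BCC lattice, atoms touch along the body diagonal, so √3·a = 4r, giving a = 0.5335 nm = 5.335 × 10^-8 cm.
With Z = 2, ρ = Z·M/(N_A·a³) = 2 × 39.10 / (6.022 × 10²³ × 1.518 × 10^-22) = 0.8553 g/cm³.

0.855 g/cm³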